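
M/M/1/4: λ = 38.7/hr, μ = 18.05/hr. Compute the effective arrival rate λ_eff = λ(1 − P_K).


ρ = 2.1440; P_K = (1−ρ)ρ^4/(1−ρ^5) = 0.545635
λ_eff = λ(1 − P_K) = 38.7·(1 − 0.545635) = 38.7·0.454365 = 17.5839 /hr

Final: 17.5839 /hr


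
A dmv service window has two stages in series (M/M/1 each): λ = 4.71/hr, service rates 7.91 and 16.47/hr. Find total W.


Each node sees arrival rate λ = 4.71/hr (tandem ⇒ throughput preserved).
W₁ = 1/(μ₁−λ) = 1/(7.91−4.71) = 0.31250 hr
W₂ = 1/(μ₂−λ) = 1/(16.47−4.71) = 0.08503 hr
W_total = W₁ + W₂ = 0.31250 + 0.08503 = 0.39753 hr

Final: 0.39753 hr


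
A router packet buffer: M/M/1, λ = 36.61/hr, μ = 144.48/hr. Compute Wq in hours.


ρ = 36.61/144.48 = 0.2534
Wq = ρ/(μ−λ) = 0.2534/(144.48 − 36.61) = 0.2534/107.87 = 0.002349 hr

Final: 0.002349 hr


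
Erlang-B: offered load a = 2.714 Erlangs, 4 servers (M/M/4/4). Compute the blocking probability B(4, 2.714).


B(c,a) = (a^c/c!) / Σ_{k=0}^{c} a^k/k!
a^4/4! = 2.260623
Σ terms (k=0..4): 1.00000 + 2.71400 + 3.68290 + 3.33180 + 2.26062 = 12.989316
B = 2.260623/12.989316 = 0.174037

Final: 0.174037


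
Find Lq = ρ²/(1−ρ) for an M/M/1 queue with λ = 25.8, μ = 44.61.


ρ = 25.8/44.61 = 0.5783
Lq = ρ²/(1−ρ) = 0.3345/0.4217 = 0.7933

Final: 0.7933


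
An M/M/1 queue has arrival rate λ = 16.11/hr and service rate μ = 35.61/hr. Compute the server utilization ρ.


ρ = λ/μ = 16.11/35.61 = 0.4524

Final: 0.4524


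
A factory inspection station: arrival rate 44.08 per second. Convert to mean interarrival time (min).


Mean interarrival time = 1/λ = 1/44.08 second = 0.02269 second
In minutes: 0.02269 × 0.0166667 = 0.0003781 min

Final: 0.0003781 min


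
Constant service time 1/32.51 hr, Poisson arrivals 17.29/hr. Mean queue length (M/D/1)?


ρ = 17.29/32.51 = 0.5318
M/D/1: Lq = ρ²/(2(1−ρ)) = 0.2828/(2·0.4682) = 0.30208

Final: 0.30208


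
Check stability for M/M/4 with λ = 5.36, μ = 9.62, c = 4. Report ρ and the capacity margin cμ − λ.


Total capacity cμ = 4·9.62 = 38.48/hr
ρ = λ/(cμ) = 5.36/38.48 = 0.1393
Stable ⇔ ρ < 1: YES
Spare capacity = cμ − λ = 38.48 − 5.36 = 33.12/hr

Final: ρ = 0.1393; stable; margin = 33.12/hr


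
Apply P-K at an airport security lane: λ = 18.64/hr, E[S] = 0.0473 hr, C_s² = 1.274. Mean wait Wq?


ρ = λ·E[S] = 18.64·0.0473 = 0.8817
E[S²] = E[S]²(1+C_s²) = 0.0473²·(1+1.274) = 0.005088
Wq = λ·E[S²]/(2(1−ρ)) = 18.64·0.005088/(2·0.1183) = 0.40072 hr

Final: 0.40072 hr


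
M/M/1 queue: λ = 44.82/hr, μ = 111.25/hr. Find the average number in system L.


ρ = λ/μ = 44.82/111.25 = 0.4029
L = ρ/(1−ρ) = 0.4029/(1 − 0.4029) = 0.4029/0.5971 = 0.6747

Final: 0.6747


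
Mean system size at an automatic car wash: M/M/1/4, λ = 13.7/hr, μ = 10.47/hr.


ρ = 13.7/10.47 = 1.3085
L = ρ[1 − (K+1)ρ^K + Kρ^(K+1)] / [(1−ρ)(1−ρ^(K+1))]
Numerator: 1.3085·(1 − 5·2.931538 + 4·3.835919) = 2.206113
Denominator: (-0.3085)·(-2.835919) = 0.874882
L = 2.206113/0.874882 = 2.5216

Final: 2.5216


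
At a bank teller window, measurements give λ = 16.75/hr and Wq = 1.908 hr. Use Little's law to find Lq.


Lq = λWq = 16.75·1.908 = 31.9590

Final: 31.9590


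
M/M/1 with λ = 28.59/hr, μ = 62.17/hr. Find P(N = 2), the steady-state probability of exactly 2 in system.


ρ = 28.59/62.17 = 0.4599
P_n = (1−ρ)·ρ^n = (1 − 0.4599)·0.4599^2 = 0.5401·0.211479 = 0.114226

Final: 0.114226


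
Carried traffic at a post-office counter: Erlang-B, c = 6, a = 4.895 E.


B(6,4.895) = 0.183943 (Erlang-B)
Carried load = a(1 − B) = 4.895·(1 − 0.183943) = 4.895·0.816057 = 3.9946 E

Final: 3.9946 Erlangs


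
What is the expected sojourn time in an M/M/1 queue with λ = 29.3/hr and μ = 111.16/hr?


W = 1/(μ−λ) = 1/(111.16 − 29.3) = 1/81.86 = 0.01222 hr

Final: 0.01222 hr


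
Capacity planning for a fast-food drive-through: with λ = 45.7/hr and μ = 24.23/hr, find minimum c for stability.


Stability requires cμ > λ ⇔ c > λ/μ.
λ/μ = 45.7/24.23 = 1.8861
Minimum integer c = ⌊1.8861⌋ + 1 = 2
Check: 2·24.23 = 48.46 > 45.7, while 1·24.23 = 24.23 ≤ 45.7

Final: 2 servers


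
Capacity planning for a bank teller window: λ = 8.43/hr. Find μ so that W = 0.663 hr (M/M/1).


W = 1/(μ−λ) ⇒ μ − λ = 1/W = 1/0.663 = 1.5083
μ = λ + 1/W = 8.43 + 1.5083 = 9.9383 per hr

Final: 9.9383 /hr


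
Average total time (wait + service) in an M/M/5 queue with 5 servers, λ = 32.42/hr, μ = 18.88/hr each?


a = 1.7172; ρ = 0.3434; P₀ = 0.178983
Lq = P₀·a^c·ρ/(c!(1−ρ)²) = 0.01774
Wq = Lq/λ = 0.01774/32.42 = 0.0005472 hr
W = Wq + 1/μ = 0.0005472 + 0.05297 = 0.05351 hr

Final: 0.05351 hr


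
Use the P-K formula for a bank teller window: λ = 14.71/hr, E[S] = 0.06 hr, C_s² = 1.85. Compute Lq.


ρ = λ·E[S] = 14.71·0.06 = 0.8826
Lq = ρ²(1+C_s²)/(2(1−ρ)) = 0.7790·(1+1.85)/(2·0.1174)
= 0.7790·2.8500/0.2348 = 9.45528

Final: 9.45528


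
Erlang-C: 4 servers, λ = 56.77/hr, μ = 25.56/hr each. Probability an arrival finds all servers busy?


a = λ/μ = 2.2210; ρ = a/4 = 0.5553
P₀ = 0.102108 (from M/M/c formula)
C(c,a) = [a^c/(c!(1−ρ))]·P₀ = [24.33505/(24·0.4447)]·0.102108
= 2.27991·0.102108 = 0.232796

Final: 0.232796


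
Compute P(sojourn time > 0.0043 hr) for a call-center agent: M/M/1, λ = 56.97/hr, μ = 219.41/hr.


W ~ Exponential(μ−λ) for M/M/1.
μ − λ = 219.41 − 56.97 = 162.4400
P(W > t) = e^{−(μ−λ)t} = e^{−0.6985} = 0.497335

Final: 0.497335


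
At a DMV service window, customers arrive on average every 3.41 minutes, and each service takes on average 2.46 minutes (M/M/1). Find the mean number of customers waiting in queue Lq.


λ = 60/3.41 = 17.5953 /hr
μ = 60/2.46 = 24.3902 /hr
ρ = λ/μ = 17.5953/24.3902 = 0.7214
Lq = ρ²/(1−ρ) = 0.5204/0.2786 = 1.8681

Final: 1.8681


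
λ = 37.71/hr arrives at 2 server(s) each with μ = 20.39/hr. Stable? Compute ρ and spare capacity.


Total capacity cμ = 2·20.39 = 40.78/hr
ρ = λ/(cμ) = 37.71/40.78 = 0.9247
Stable ⇔ ρ < 1: YES
Spare capacity = cμ − λ = 40.78 − 37.71 = 3.07/hr

Final: ρ = 0.9247; stable; margin = 3.07/hr


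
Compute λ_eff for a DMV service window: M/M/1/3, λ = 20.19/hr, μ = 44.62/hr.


ρ = 0.4525; P_K = (1−ρ)ρ^3/(1−ρ^4) = 0.052943
λ_eff = λ(1 − P_K) = 20.19·(1 − 0.052943) = 20.19·0.947057 = 19.1211 /hr

Final: 19.1211 /hr


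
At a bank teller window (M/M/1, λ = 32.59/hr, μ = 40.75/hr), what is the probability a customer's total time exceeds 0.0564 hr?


W ~ Exponential(μ−λ) for M/M/1.
μ − λ = 40.75 − 32.59 = 8.1600
P(W > t) = e^{−(μ−λ)t} = e^{−0.4602} = 0.631142

Final: 0.631142


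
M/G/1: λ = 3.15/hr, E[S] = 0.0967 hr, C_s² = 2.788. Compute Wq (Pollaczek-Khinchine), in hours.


ρ = λ·E[S] = 3.15·0.0967 = 0.3046
E[S²] = E[S]²(1+C_s²) = 0.0967²·(1+2.788) = 0.035421
Wq = λ·E[S²]/(2(1−ρ)) = 3.15·0.035421/(2·0.6954) = 0.08023 hr

Final: 0.08023 hr


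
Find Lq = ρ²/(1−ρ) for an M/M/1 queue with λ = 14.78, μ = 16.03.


ρ = 14.78/16.03 = 0.9220
Lq = ρ²/(1−ρ) = 0.8501/0.07798 = 10.9020

Final: 10.9020


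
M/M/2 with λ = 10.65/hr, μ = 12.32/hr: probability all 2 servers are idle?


a = λ/μ = 10.65/12.32 = 0.8644; ρ = a/c = 0.4322
Σ_{k=0}^{1} a^k/k! (terms k=0..1) = 1.00000 + 0.86445 = 1.86445
Tail: a^2/(2!(1−ρ)) = 0.74727/(2·0.5678) = 0.65807
P₀ = 1/(1.86445 + 0.65807) = 1/2.52252 = 0.396430

Final: 0.396430


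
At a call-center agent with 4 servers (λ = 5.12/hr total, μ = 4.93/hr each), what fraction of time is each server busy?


ρ = λ/(cμ) = 5.12/(4·4.93) = 5.12/19.72 = 0.2596

Final: 0.2596


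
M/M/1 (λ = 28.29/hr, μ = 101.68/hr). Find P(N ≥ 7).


ρ = 28.29/101.68 = 0.2782
P(N ≥ n) = ρ^n = 0.2782^7 = 0.0001291

Final: 0.0001291


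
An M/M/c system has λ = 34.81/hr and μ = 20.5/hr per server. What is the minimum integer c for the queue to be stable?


Stability requires cμ > λ ⇔ c > λ/μ.
λ/μ = 34.81/20.5 = 1.6980
Minimum integer c = ⌊1.6980⌋ + 1 = 2
Check: 2·20.5 = 41.00 > 34.81, while 1·20.5 = 20.50 ≤ 34.81

Final: 2 servers


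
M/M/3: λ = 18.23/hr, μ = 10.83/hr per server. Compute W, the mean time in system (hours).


a = 1.6833; ρ = 0.5611; P₀ = 0.169171
Lq = P₀·a^c·ρ/(c!(1−ρ)²) = 0.39169
Wq = Lq/λ = 0.39169/18.23 = 0.02149 hr
W = Wq + 1/μ = 0.02149 + 0.09234 = 0.11382 hr

Final: 0.11382 hr


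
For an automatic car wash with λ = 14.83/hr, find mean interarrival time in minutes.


Mean interarrival time = 1/λ = 1/14.83 hour = 0.06743 hour
In minutes: 0.06743 × 60 = 4.0459 min

Final: 4.0459 min


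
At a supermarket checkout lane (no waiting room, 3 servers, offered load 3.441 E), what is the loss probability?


B(c,a) = (a^c/c!) / Σ_{k=0}^{c} a^k/k!
a^3/3! = 6.790516
Σ terms (k=0..3): 1.00000 + 3.44100 + 5.92024 + 6.79052 = 17.151756
B = 6.790516/17.151756 = 0.395908

Final: 0.395908


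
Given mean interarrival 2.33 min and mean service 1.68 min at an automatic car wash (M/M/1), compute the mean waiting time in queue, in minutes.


λ = 60/2.33 = 25.7511 /hr
μ = 60/1.68 = 35.7143 /hr
ρ = λ/μ = 25.7511/35.7143 = 0.7210
Wq = ρ/(μ−λ) = 0.7210/(35.7143−25.7511) = 0.07237 hr
In minutes: 0.07237·60 = 4.342 min

Final: 4.342 min


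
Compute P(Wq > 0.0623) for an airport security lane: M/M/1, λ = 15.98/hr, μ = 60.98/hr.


ρ = 15.98/60.98 = 0.2621
P(Wq > t) = ρ·e^{−(μ−λ)t} = 0.2621·e^{−2.8035}
= 0.2621·0.060598 = 0.015880

Final: 0.015880


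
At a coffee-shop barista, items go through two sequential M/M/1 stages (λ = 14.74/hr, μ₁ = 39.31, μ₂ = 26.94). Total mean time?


Each node sees arrival rate λ = 14.74/hr (tandem ⇒ throughput preserved).
W₁ = 1/(μ₁−λ) = 1/(39.31−14.74) = 0.04070 hr
W₂ = 1/(μ₂−λ) = 1/(26.94−14.74) = 0.08197 hr
W_total = W₁ + W₂ = 0.04070 + 0.08197 = 0.12267 hr

Final: 0.12267 hr


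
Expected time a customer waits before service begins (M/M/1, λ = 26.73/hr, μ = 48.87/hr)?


ρ = 26.73/48.87 = 0.5470
Wq = ρ/(μ−λ) = 0.5470/(48.87 − 26.73) = 0.5470/22.14 = 0.02470 hr

Final: 0.02470 hr


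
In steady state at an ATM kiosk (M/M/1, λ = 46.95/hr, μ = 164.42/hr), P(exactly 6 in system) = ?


ρ = 46.95/164.42 = 0.2855
P_n = (1−ρ)·ρ^n = (1 − 0.2855)·0.2855^6 = 0.7145·0.0005421 = 0.0003873

Final: 0.0003873


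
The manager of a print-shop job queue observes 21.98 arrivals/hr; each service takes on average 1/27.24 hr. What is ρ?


ρ = λ/μ = 21.98/27.24 = 0.8069

Final: 0.8069


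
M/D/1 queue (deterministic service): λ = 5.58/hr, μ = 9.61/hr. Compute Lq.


ρ = 5.58/9.61 = 0.5806
M/D/1: Lq = ρ²/(2(1−ρ)) = 0.3371/(2·0.4194) = 0.40199

Final: 0.40199


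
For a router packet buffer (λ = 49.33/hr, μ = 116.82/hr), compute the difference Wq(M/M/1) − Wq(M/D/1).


ρ = 49.33/116.82 = 0.4223
Wq(M/M/1) = ρ/(μ−λ) = 0.4223/67.49 = 0.006257 hr
Wq(M/D/1) = ρ/(2(μ−λ)) = 0.003128 hr
Savings = 0.006257 − 0.003128 = 0.003128 hr

Final: 0.003128 hr


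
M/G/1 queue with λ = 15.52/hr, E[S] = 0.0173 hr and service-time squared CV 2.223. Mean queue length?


ρ = λ·E[S] = 15.52·0.0173 = 0.2685
Lq = ρ²(1+C_s²)/(2(1−ρ)) = 0.07209·(1+2.223)/(2·0.7315)
= 0.07209·3.2230/1.4630 = 0.15881

Final: 0.15881


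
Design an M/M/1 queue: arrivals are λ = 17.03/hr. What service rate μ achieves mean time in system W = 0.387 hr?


W = 1/(μ−λ) ⇒ μ − λ = 1/W = 1/0.387 = 2.5840
μ = λ + 1/W = 17.03 + 2.5840 = 19.6140 per hr

Final: 19.6140 /hr


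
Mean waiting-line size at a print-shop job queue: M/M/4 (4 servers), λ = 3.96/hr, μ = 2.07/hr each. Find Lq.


a = λ/μ = 1.9130; ρ = a/4 = 0.4783
P₀ = 0.143278
Lq = P₀·a^c·ρ / (c!·(1−ρ)²) = 0.143278·13.39366·0.4783/(24·0.27221)
= 0.14048

Final: 0.14048


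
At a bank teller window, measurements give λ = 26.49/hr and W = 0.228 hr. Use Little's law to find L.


L = λW = 26.49·0.228 = 6.0397

Final: 6.0397


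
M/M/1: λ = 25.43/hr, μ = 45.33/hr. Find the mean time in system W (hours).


W = 1/(μ−λ) = 1/(45.33 − 25.43) = 1/19.90 = 0.05025 hr

Final: 0.05025 hr


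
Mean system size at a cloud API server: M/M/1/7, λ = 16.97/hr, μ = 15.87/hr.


ρ = 16.97/15.87 = 1.0693
L = ρ[1 − (K+1)ρ^K + Kρ^(K+1)] / [(1−ρ)(1−ρ^(K+1))]
Numerator: 1.0693·(1 − 8·1.598580 + 7·1.709383) = 0.189310
Denominator: (-0.06931)·(-0.709383) = 0.049170
L = 0.189310/0.049170 = 3.8501

Final: 3.8501


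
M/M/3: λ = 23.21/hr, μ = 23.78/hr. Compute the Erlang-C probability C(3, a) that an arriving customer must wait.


a = λ/μ = 0.9760; ρ = a/3 = 0.3253
P₀ = 0.372850 (from M/M/c formula)
C(c,a) = [a^c/(c!(1−ρ))]·P₀ = [0.92980/(6·0.6747)]·0.372850
= 0.22970·0.372850 = 0.085643

Final: 0.085643


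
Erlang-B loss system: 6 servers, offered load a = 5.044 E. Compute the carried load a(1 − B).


B(6,5.044) = 0.195153 (Erlang-B)
Carried load = a(1 − B) = 5.044·(1 − 0.195153) = 5.044·0.804847 = 4.0596 E

Final: 4.0596 Erlangs


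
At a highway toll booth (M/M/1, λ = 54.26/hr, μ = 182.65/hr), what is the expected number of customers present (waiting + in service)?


ρ = λ/μ = 54.26/182.65 = 0.2971
L = ρ/(1−ρ) = 0.2971/(1 − 0.2971) = 0.2971/0.7029 = 0.4226

Final: 0.4226


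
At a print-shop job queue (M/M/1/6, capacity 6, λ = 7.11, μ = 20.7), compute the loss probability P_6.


ρ = λ/μ = 7.11/20.7 = 0.3435
P_K = (1−ρ)ρ^K/(1−ρ^(K+1)) = (0.6565·0.001642)/(1 − 0.0005640)
= 0.001078/0.999436 = 0.001079

Final: 0.001079


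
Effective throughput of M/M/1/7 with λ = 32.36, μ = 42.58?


ρ = 0.7600; P_K = (1−ρ)ρ^7/(1−ρ^8) = 0.039546
λ_eff = λ(1 − P_K) = 32.36·(1 − 0.039546) = 32.36·0.960454 = 31.0803 /hr

Final: 31.0803 /hr


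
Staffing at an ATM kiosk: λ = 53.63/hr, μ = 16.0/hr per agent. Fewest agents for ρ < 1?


Stability requires cμ > λ ⇔ c > λ/μ.
λ/μ = 53.63/16.0 = 3.3519
Minimum integer c = ⌊3.3519⌋ + 1 = 4
Check: 4·16.0 = 64.00 > 53.63, while 3·16.0 = 48.00 ≤ 53.63

Final: 4 servers


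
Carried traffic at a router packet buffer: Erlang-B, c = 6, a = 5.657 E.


B(6,5.657) = 0.240459 (Erlang-B)
Carried load = a(1 − B) = 5.657·(1 − 0.240459) = 5.657·0.759541 = 4.2967 E

Final: 4.2967 Erlangs


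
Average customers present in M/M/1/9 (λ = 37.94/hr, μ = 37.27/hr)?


ρ = 37.94/37.27 = 1.0180
L = ρ[1 − (K+1)ρ^K + Kρ^(K+1)] / [(1−ρ)(1−ρ^(K+1))]
Numerator: 1.0180·(1 − 10·1.173928 + 9·1.195031) = 0.016292
Denominator: (-0.01798)·(-0.195031) = 0.003506
L = 0.016292/0.003506 = 4.6469

Final: 4.6469


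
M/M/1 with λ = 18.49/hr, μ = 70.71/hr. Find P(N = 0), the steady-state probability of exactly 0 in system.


ρ = 18.49/70.71 = 0.2615
P_n = (1−ρ)·ρ^n = (1 − 0.2615)·0.2615^0 = 0.7385·1.000000 = 0.738509

Final: 0.738509


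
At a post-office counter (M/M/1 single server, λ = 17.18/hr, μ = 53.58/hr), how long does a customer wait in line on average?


ρ = 17.18/53.58 = 0.3206
Wq = ρ/(μ−λ) = 0.3206/(53.58 − 17.18) = 0.3206/36.40 = 0.008809 hr

Final: 0.008809 hr


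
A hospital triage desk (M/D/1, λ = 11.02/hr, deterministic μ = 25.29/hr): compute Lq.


ρ = 11.02/25.29 = 0.4357
M/D/1: Lq = ρ²/(2(1−ρ)) = 0.1899/(2·0.5643) = 0.16825

Final: 0.16825


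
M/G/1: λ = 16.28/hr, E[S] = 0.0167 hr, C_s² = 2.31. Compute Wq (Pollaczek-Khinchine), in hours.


ρ = λ·E[S] = 16.28·0.0167 = 0.2719
E[S²] = E[S]²(1+C_s²) = 0.0167²·(1+2.31) = 0.0009231
Wq = λ·E[S²]/(2(1−ρ)) = 16.28·0.0009231/(2·0.7281) = 0.01032 hr

Final: 0.01032 hr


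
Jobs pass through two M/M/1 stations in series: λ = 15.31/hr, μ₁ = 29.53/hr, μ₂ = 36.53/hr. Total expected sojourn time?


Each node sees arrival rate λ = 15.31/hr (tandem ⇒ throughput preserved).
W₁ = 1/(μ₁−λ) = 1/(29.53−15.31) = 0.07032 hr
W₂ = 1/(μ₂−λ) = 1/(36.53−15.31) = 0.04713 hr
W_total = W₁ + W₂ = 0.07032 + 0.04713 = 0.11745 hr

Final: 0.11745 hr


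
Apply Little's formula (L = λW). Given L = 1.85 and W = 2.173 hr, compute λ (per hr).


λ = L/W = 1.85/2.173 = 0.8514 /hr

Final: 0.8514 /hr


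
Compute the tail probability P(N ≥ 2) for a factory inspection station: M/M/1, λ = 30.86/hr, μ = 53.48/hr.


ρ = 30.86/53.48 = 0.5770
P(N ≥ n) = ρ^n = 0.5770^2 = 0.332973

Final: 0.332973


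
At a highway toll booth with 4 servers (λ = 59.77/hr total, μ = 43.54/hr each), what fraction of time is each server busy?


ρ = λ/(cμ) = 59.77/(4·43.54) = 59.77/174.16 = 0.3432

Final: 0.3432


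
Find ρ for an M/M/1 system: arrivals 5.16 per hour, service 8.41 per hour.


ρ = λ/μ = 5.16/8.41 = 0.6136

Final: 0.6136


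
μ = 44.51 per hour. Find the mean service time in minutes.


Mean service time = 1/μ = 1/44.51 hour = 0.02247 hour
In minutes: 0.02247 × 60 = 1.3480 min

Final: 1.3480 min


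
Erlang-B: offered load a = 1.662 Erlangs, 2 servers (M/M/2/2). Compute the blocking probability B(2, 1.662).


B(c,a) = (a^c/c!) / Σ_{k=0}^{c} a^k/k!
a^2/2! = 1.381122
Σ terms (k=0..2): 1.00000 + 1.66200 + 1.38112 = 4.043122
B = 1.381122/4.043122 = 0.341598

Final: 0.341598


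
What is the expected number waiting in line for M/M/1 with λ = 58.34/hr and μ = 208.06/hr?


ρ = 58.34/208.06 = 0.2804
Lq = ρ²/(1−ρ) = 0.07862/0.7196 = 0.1093

Final: 0.1093


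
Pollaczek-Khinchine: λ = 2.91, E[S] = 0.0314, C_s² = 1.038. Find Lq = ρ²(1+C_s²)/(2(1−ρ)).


ρ = λ·E[S] = 2.91·0.0314 = 0.09137
Lq = ρ²(1+C_s²)/(2(1−ρ)) = 0.008349·(1+1.038)/(2·0.9086)
= 0.008349·2.0380/1.8173 = 0.009363

Final: 0.009363


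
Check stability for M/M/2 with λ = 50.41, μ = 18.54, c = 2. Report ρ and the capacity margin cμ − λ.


Total capacity cμ = 2·18.54 = 37.08/hr
ρ = λ/(cμ) = 50.41/37.08 = 1.3595
Stable ⇔ ρ < 1: NO
Spare capacity = cμ − λ = 37.08 − 50.41 = -13.33/hr

Final: ρ = 1.3595; unstable; margin = -13.33/hr


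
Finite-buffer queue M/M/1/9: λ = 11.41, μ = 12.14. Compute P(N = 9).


ρ = λ/μ = 11.41/12.14 = 0.9399
P_K = (1−ρ)ρ^K/(1−ρ^(K+1)) = (0.06013·0.572272)/(1 − 0.537860)
= 0.034412/0.462140 = 0.074462

Final: 0.074462


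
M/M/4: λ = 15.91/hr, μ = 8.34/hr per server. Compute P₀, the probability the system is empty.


a = λ/μ = 15.91/8.34 = 1.9077; ρ = a/c = 0.4769
Σ_{k=0}^{3} a^k/k! (terms k=0..3) = 1.00000 + 1.90767 + 1.81961 + 1.15707 = 5.88436
Tail: a^4/(4!(1−ρ)) = 13.24392/(24·0.5231) = 1.05496
P₀ = 1/(5.88436 + 1.05496) = 1/6.93932 = 0.144106

Final: 0.144106


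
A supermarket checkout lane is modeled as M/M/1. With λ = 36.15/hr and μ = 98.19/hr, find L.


ρ = λ/μ = 36.15/98.19 = 0.3682
L = ρ/(1−ρ) = 0.3682/(1 − 0.3682) = 0.3682/0.6318 = 0.5827

Final: 0.5827


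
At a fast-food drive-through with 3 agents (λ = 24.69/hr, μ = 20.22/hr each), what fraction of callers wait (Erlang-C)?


a = λ/μ = 1.2211; ρ = a/3 = 0.4070
P₀ = 0.287498 (from M/M/c formula)
C(c,a) = [a^c/(c!(1−ρ))]·P₀ = [1.82062/(6·0.5930)]·0.287498
= 0.51172·0.287498 = 0.147118

Final: 0.147118


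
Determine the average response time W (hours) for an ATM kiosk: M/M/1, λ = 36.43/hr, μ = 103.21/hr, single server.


W = 1/(μ−λ) = 1/(103.21 − 36.43) = 1/66.78 = 0.01497 hr

Final: 0.01497 hr


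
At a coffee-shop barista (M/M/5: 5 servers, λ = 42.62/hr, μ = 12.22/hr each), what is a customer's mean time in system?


a = 3.4877; ρ = 0.6975; P₀ = 0.026298
Lq = P₀·a^c·ρ/(c!(1−ρ)²) = 0.86240
Wq = Lq/λ = 0.86240/42.62 = 0.02023 hr
W = Wq + 1/μ = 0.02023 + 0.08183 = 0.10207 hr

Final: 0.10207 hr


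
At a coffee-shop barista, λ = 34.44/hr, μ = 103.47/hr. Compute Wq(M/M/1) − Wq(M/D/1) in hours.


ρ = 34.44/103.47 = 0.3329
Wq(M/M/1) = ρ/(μ−λ) = 0.3329/69.03 = 0.004822 hr
Wq(M/D/1) = ρ/(2(μ−λ)) = 0.002411 hr
Savings = 0.004822 − 0.002411 = 0.002411 hr

Final: 0.002411 hr


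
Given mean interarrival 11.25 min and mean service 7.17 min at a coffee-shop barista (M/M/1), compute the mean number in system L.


λ = 60/11.25 = 5.3333 /hr
μ = 60/7.17 = 8.3682 /hr
ρ = λ/μ = 5.3333/8.3682 = 0.6373
L = ρ/(1−ρ) = 0.6373/0.3627 = 1.7574

Final: 1.7574


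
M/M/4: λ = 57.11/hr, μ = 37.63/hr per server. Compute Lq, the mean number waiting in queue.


a = λ/μ = 1.5177; ρ = a/4 = 0.3794
P₀ = 0.217006
Lq = P₀·a^c·ρ / (c!·(1−ρ)²) = 0.217006·5.30532·0.3794/(24·0.38512)
= 0.04726

Final: 0.04726


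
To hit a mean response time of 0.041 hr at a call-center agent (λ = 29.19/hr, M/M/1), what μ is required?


W = 1/(μ−λ) ⇒ μ − λ = 1/W = 1/0.041 = 24.3902
μ = λ + 1/W = 29.19 + 24.3902 = 53.5802 per hr

Final: 53.5802 /hr


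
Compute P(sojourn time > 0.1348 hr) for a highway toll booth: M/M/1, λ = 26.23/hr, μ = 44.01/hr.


W ~ Exponential(μ−λ) for M/M/1.
μ − λ = 44.01 − 26.23 = 17.7800
P(W > t) = e^{−(μ−λ)t} = e^{−2.3967} = 0.091014

Final: 0.091014


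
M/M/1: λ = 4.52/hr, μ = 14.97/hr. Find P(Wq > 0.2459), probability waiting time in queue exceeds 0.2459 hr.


ρ = 4.52/14.97 = 0.3019
P(Wq > t) = ρ·e^{−(μ−λ)t} = 0.3019·e^{−2.5697}
= 0.3019·0.076562 = 0.023117

Final: 0.023117


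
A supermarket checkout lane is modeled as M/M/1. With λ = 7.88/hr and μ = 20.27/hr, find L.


ρ = λ/μ = 7.88/20.27 = 0.3888
L = ρ/(1−ρ) = 0.3888/(1 − 0.3888) = 0.3888/0.6112 = 0.6360

Final: 0.6360


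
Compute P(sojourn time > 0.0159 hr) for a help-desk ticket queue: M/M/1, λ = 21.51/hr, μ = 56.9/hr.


W ~ Exponential(μ−λ) for M/M/1.
μ − λ = 56.9 − 21.51 = 35.3900
P(W > t) = e^{−(μ−λ)t} = e^{−0.5627} = 0.569668

Final: 0.569668


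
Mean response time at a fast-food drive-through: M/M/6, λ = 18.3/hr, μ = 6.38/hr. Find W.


a = 2.8683; ρ = 0.4781; P₀ = 0.056068
Lq = P₀·a^c·ρ/(c!(1−ρ)²) = 0.07610
Wq = Lq/λ = 0.07610/18.3 = 0.004159 hr
W = Wq + 1/μ = 0.004159 + 0.15674 = 0.16090 hr

Final: 0.16090 hr


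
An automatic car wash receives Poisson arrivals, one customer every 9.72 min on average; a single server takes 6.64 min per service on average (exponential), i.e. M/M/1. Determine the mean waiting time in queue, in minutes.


λ = 60/9.72 = 6.1728 /hr
μ = 60/6.64 = 9.0361 /hr
ρ = λ/μ = 6.1728/9.0361 = 0.6831
Wq = ρ/(μ−λ) = 0.6831/(9.0361−6.1728) = 0.23858 hr
In minutes: 0.23858·60 = 14.315 min

Final: 14.315 min


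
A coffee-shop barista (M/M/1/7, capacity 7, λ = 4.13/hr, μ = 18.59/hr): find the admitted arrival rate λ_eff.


ρ = 0.2222; P_K = (1−ρ)ρ^7/(1−ρ^8) = 0.00002078
λ_eff = λ(1 − P_K) = 4.13·(1 − 0.00002078) = 4.13·0.999979 = 4.1299 /hr

Final: 4.1299 /hr


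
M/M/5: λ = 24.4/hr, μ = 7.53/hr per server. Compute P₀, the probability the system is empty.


a = λ/μ = 24.4/7.53 = 3.2404; ρ = a/c = 0.6481
Σ_{k=0}^{4} a^k/k! (terms k=0..4) = 1.00000 + 3.24037 + 5.25000 + 5.67066 + 4.59376 = 19.75479
Tail: a^5/(5!(1−ρ)) = 357.25166/(120·0.3519) = 8.45945
P₀ = 1/(19.75479 + 8.45945) = 1/28.21424 = 0.035443

Final: 0.035443


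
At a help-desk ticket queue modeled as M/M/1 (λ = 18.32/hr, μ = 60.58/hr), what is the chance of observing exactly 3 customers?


ρ = 18.32/60.58 = 0.3024
P_n = (1−ρ)·ρ^n = (1 − 0.3024)·0.3024^3 = 0.6976·0.027656 = 0.019293

Final: 0.019293


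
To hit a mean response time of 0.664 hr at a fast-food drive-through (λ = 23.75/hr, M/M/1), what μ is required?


W = 1/(μ−λ) ⇒ μ − λ = 1/W = 1/0.664 = 1.5060
μ = λ + 1/W = 23.75 + 1.5060 = 25.2560 per hr

Final: 25.2560 /hr


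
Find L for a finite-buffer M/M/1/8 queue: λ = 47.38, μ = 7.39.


ρ = 47.38/7.39 = 6.4114
L = ρ[1 − (K+1)ρ^K + Kρ^(K+1)] / [(1−ρ)(1−ρ^(K+1))]
Numerator: 6.4114·(1 − 9·2854992.317468 + 8·18304402.706581) = 774110287.586966
Denominator: (-5.4114)·(-18304401.706581) = 99051830.073906
L = 774110287.586966/99051830.073906 = 7.8152

Final: 7.8152


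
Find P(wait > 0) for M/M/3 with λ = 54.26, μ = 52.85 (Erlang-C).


a = λ/μ = 1.0267; ρ = a/3 = 0.3422
P₀ = 0.353617 (from M/M/c formula)
C(c,a) = [a^c/(c!(1−ρ))]·P₀ = [1.08219/(6·0.6578)]·0.353617
= 0.27421·0.353617 = 0.096964

Final: 0.096964


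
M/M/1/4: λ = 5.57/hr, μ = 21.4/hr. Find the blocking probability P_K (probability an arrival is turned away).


ρ = λ/μ = 5.57/21.4 = 0.2603
P_K = (1−ρ)ρ^K/(1−ρ^(K+1)) = (0.7397·0.004590)/(1 − 0.001195)
= 0.003395/0.998805 = 0.003399

Final: 0.003399


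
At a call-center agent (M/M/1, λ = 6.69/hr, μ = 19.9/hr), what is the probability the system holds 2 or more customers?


ρ = 6.69/19.9 = 0.3362
P(N ≥ n) = ρ^n = 0.3362^2 = 0.113018

Final: 0.113018


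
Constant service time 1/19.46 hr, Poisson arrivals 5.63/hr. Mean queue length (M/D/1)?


ρ = 5.63/19.46 = 0.2893
M/D/1: Lq = ρ²/(2(1−ρ)) = 0.08370/(2·0.7107) = 0.05889

Final: 0.05889


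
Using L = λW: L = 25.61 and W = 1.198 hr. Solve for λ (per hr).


λ = L/W = 25.61/1.198 = 21.3773 /hr

Final: 21.3773 /hr


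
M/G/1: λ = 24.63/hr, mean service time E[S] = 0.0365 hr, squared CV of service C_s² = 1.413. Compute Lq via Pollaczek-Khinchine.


ρ = λ·E[S] = 24.63·0.0365 = 0.8990
Lq = ρ²(1+C_s²)/(2(1−ρ)) = 0.8082·(1+1.413)/(2·0.1010)
= 0.8082·2.4130/0.2020 = 9.65382

Final: 9.65382


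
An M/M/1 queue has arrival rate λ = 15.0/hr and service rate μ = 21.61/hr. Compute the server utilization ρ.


ρ = λ/μ = 15.0/21.61 = 0.6941

Final: 0.6941


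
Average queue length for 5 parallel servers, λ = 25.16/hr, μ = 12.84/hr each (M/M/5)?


a = λ/μ = 1.9595; ρ = a/5 = 0.3919
P₀ = 0.139988
Lq = P₀·a^c·ρ / (c!·(1−ρ)²) = 0.139988·28.88870·0.3919/(120·0.36979)
= 0.03572

Final: 0.03572


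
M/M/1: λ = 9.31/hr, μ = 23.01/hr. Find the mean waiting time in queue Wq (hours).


ρ = 9.31/23.01 = 0.4046
Wq = ρ/(μ−λ) = 0.4046/(23.01 − 9.31) = 0.4046/13.70 = 0.02953 hr

Final: 0.02953 hr


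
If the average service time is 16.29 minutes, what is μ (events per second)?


μ = 1/(service time) in consistent units.
1 second = 0.0166667 min, so μ = 0.0166667/16.29 = 0.001023 per second

Final: 0.001023 /sec


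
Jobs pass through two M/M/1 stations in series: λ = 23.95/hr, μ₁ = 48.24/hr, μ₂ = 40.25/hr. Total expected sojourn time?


Each node sees arrival rate λ = 23.95/hr (tandem ⇒ throughput preserved).
W₁ = 1/(μ₁−λ) = 1/(48.24−23.95) = 0.04117 hr
W₂ = 1/(μ₂−λ) = 1/(40.25−23.95) = 0.06135 hr
W_total = W₁ + W₂ = 0.04117 + 0.06135 = 0.10252 hr

Final: 0.10252 hr


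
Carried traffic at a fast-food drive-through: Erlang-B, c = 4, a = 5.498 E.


B(4,5.498) = 0.435693 (Erlang-B)
Carried load = a(1 − B) = 5.498·(1 − 0.435693) = 5.498·0.564307 = 3.1026 E

Final: 3.1026 Erlangs


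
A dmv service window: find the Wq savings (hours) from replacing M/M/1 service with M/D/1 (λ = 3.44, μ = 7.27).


ρ = 3.44/7.27 = 0.4732
Wq(M/M/1) = ρ/(μ−λ) = 0.4732/3.83 = 0.12355 hr
Wq(M/D/1) = ρ/(2(μ−λ)) = 0.06177 hr
Savings = 0.12355 − 0.06177 = 0.06177 hr

Final: 0.06177 hr


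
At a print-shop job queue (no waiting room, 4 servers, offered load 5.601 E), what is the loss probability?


B(c,a) = (a^c/c!) / Σ_{k=0}^{c} a^k/k!
a^4/4! = 41.006344
Σ terms (k=0..4): 1.00000 + 5.60100 + 15.68560 + 29.28502 + 41.00634 = 92.577960
B = 41.006344/92.577960 = 0.442939

Final: 0.442939


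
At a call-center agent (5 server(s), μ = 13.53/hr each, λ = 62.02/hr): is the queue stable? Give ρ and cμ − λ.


Total capacity cμ = 5·13.53 = 67.65/hr
ρ = λ/(cμ) = 62.02/67.65 = 0.9168
Stable ⇔ ρ < 1: YES
Spare capacity = cμ − λ = 67.65 − 62.02 = 5.63/hr

Final: ρ = 0.9168; stable; margin = 5.63/hr


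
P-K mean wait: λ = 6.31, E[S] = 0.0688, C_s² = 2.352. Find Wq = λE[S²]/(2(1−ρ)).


ρ = λ·E[S] = 6.31·0.0688 = 0.4341
E[S²] = E[S]²(1+C_s²) = 0.0688²·(1+2.352) = 0.015866
Wq = λ·E[S²]/(2(1−ρ)) = 6.31·0.015866/(2·0.5659) = 0.08846 hr

Final: 0.08846 hr


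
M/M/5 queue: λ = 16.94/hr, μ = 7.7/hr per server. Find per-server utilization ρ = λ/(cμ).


ρ = λ/(cμ) = 16.94/(5·7.7) = 16.94/38.50 = 0.4400

Final: 0.4400


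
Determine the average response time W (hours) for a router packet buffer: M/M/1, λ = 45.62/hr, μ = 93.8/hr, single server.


W = 1/(μ−λ) = 1/(93.8 − 45.62) = 1/48.18 = 0.02076 hr

Final: 0.02076 hr


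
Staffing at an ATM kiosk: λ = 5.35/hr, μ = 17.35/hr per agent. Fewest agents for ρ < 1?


Stability requires cμ > λ ⇔ c > λ/μ.
λ/μ = 5.35/17.35 = 0.3084
Minimum integer c = ⌊0.3084⌋ + 1 = 1
Check: 1·17.35 = 17.35 > 5.35, while 0·17.35 = 0.00 ≤ 5.35

Final: 1 servers


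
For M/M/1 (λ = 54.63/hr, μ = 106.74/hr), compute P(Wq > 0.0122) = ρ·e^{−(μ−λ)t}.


ρ = 54.63/106.74 = 0.5118
P(Wq > t) = ρ·e^{−(μ−λ)t} = 0.5118·e^{−0.6357}
= 0.5118·0.529542 = 0.271022

Final: 0.271022


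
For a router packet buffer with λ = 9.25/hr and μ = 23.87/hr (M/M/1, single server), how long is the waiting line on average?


ρ = 9.25/23.87 = 0.3875
Lq = ρ²/(1−ρ) = 0.1502/0.6125 = 0.2452

Final: 0.2452


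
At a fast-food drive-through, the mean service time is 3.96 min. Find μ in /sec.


μ = 1/(service time) in consistent units.
1 second = 0.0166667 min, so μ = 0.0166667/3.96 = 0.004209 per second

Final: 0.004209 /sec


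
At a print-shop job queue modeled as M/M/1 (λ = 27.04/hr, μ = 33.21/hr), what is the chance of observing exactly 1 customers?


ρ = 27.04/33.21 = 0.8142
P_n = (1−ρ)·ρ^n = (1 − 0.8142)·0.8142^1 = 0.1858·0.814213 = 0.151270

Final: 0.151270


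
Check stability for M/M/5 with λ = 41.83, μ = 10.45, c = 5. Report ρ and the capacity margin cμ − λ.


Total capacity cμ = 5·10.45 = 52.25/hr
ρ = λ/(cμ) = 41.83/52.25 = 0.8006
Stable ⇔ ρ < 1: YES
Spare capacity = cμ − λ = 52.25 − 41.83 = 10.42/hr

Final: ρ = 0.8006; stable; margin = 10.42/hr


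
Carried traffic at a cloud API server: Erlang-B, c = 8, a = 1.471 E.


B(8,1.471) = 0.0001249 (Erlang-B)
Carried load = a(1 − B) = 1.471·(1 − 0.0001249) = 1.471·0.999875 = 1.4708 E

Final: 1.4708 Erlangs


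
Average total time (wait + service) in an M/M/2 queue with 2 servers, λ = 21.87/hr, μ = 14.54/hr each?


a = 1.5041; ρ = 0.7521; P₀ = 0.141511
Lq = P₀·a^c·ρ/(c!(1−ρ)²) = 1.95840
Wq = Lq/λ = 1.95840/21.87 = 0.08955 hr
W = Wq + 1/μ = 0.08955 + 0.06878 = 0.15832 hr

Final: 0.15832 hr


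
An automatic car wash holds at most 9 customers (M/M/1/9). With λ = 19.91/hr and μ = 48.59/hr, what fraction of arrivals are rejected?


ρ = λ/μ = 19.91/48.59 = 0.4098
P_K = (1−ρ)ρ^K/(1−ρ^(K+1)) = (0.5902·0.0003256)/(1 − 0.0001334)
= 0.0001922/0.999867 = 0.0001922

Final: 0.0001922


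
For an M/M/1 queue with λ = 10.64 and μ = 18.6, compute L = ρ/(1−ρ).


ρ = λ/μ = 10.64/18.6 = 0.5720
L = ρ/(1−ρ) = 0.5720/(1 − 0.5720) = 0.5720/0.4280 = 1.3367

Final: 1.3367


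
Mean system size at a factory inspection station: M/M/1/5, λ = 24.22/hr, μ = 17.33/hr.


ρ = 24.22/17.33 = 1.3976
L = ρ[1 − (K+1)ρ^K + Kρ^(K+1)] / [(1−ρ)(1−ρ^(K+1))]
Numerator: 1.3976·(1 − 6·5.331849 + 5·7.451667) = 8.758947
Denominator: (-0.3976)·(-6.451667) = 2.565031
L = 8.758947/2.565031 = 3.4148

Final: 3.4148


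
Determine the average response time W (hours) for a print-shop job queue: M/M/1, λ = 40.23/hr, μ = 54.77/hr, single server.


W = 1/(μ−λ) = 1/(54.77 − 40.23) = 1/14.54 = 0.06878 hr

Final: 0.06878 hr


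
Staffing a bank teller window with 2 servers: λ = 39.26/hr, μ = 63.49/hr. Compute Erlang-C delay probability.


a = λ/μ = 0.6184; ρ = a/2 = 0.3092
P₀ = 0.527671 (from M/M/c formula)
C(c,a) = [a^c/(c!(1−ρ))]·P₀ = [0.38238/(2·0.6908)]·0.527671
= 0.27676·0.527671 = 0.146036

Final: 0.146036


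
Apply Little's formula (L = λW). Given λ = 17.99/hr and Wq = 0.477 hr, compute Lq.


Lq = λWq = 17.99·0.477 = 8.5812

Final: 8.5812


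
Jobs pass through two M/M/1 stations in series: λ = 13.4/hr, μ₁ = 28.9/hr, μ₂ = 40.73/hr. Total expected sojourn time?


Each node sees arrival rate λ = 13.4/hr (tandem ⇒ throughput preserved).
W₁ = 1/(μ₁−λ) = 1/(28.9−13.4) = 0.06452 hr
W₂ = 1/(μ₂−λ) = 1/(40.73−13.4) = 0.03659 hr
W_total = W₁ + W₂ = 0.06452 + 0.03659 = 0.10111 hr

Final: 0.10111 hr


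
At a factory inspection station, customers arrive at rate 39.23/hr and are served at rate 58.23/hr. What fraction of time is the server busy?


ρ = λ/μ = 39.23/58.23 = 0.6737

Final: 0.6737


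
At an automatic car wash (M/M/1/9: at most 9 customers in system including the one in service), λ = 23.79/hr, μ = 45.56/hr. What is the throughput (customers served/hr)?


ρ = 0.5222; P_K = (1−ρ)ρ^9/(1−ρ^10) = 0.001381
λ_eff = λ(1 − P_K) = 23.79·(1 − 0.001381) = 23.79·0.998619 = 23.7571 /hr

Final: 23.7571 /hr


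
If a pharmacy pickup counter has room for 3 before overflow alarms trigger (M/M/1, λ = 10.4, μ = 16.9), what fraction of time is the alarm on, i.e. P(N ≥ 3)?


ρ = 10.4/16.9 = 0.6154
P(N ≥ n) = ρ^n = 0.6154^3 = 0.233045

Final: 0.233045


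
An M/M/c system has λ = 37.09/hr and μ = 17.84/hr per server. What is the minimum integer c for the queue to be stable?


Stability requires cμ > λ ⇔ c > λ/μ.
λ/μ = 37.09/17.84 = 2.0790
Minimum integer c = ⌊2.0790⌋ + 1 = 3
Check: 3·17.84 = 53.52 > 37.09, while 2·17.84 = 35.68 ≤ 37.09

Final: 3 servers


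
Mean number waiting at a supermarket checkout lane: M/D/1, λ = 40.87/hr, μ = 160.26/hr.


ρ = 40.87/160.26 = 0.2550
M/D/1: Lq = ρ²/(2(1−ρ)) = 0.06504/(2·0.7450) = 0.04365

Final: 0.04365


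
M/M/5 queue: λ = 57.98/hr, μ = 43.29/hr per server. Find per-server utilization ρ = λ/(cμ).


ρ = λ/(cμ) = 57.98/(5·43.29) = 57.98/216.45 = 0.2679

Final: 0.2679


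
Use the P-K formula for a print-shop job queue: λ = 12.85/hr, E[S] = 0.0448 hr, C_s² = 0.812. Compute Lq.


ρ = λ·E[S] = 12.85·0.0448 = 0.5757
Lq = ρ²(1+C_s²)/(2(1−ρ)) = 0.3314·(1+0.812)/(2·0.4243)
= 0.3314·1.8120/0.8486 = 0.70761

Final: 0.70761


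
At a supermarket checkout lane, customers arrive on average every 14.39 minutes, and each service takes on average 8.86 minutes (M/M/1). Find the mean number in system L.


λ = 60/14.39 = 4.1696 /hr
μ = 60/8.86 = 6.7720 /hr
ρ = λ/μ = 4.1696/6.7720 = 0.6157
L = ρ/(1−ρ) = 0.6157/0.3843 = 1.6022

Final: 1.6022


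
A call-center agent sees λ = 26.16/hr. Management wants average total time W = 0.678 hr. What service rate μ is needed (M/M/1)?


W = 1/(μ−λ) ⇒ μ − λ = 1/W = 1/0.678 = 1.4749
μ = λ + 1/W = 26.16 + 1.4749 = 27.6349 per hr

Final: 27.6349 /hr


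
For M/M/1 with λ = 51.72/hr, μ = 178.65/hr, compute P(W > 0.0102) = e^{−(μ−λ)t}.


W ~ Exponential(μ−λ) for M/M/1.
μ − λ = 178.65 − 51.72 = 126.9300
P(W > t) = e^{−(μ−λ)t} = e^{−1.2947} = 0.273984

Final: 0.273984


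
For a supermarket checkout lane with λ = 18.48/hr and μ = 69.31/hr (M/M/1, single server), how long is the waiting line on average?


ρ = 18.48/69.31 = 0.2666
Lq = ρ²/(1−ρ) = 0.07109/0.7334 = 0.09694

Final: 0.09694


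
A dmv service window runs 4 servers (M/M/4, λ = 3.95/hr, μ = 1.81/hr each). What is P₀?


a = λ/μ = 3.95/1.81 = 2.1823; ρ = a/c = 0.5456
Σ_{k=0}^{3} a^k/k! (terms k=0..3) = 1.00000 + 2.18232 + 2.38126 + 1.73223 = 7.29581
Tail: a^4/(4!(1−ρ)) = 22.68162/(24·0.4544) = 2.07972
P₀ = 1/(7.29581 + 2.07972) = 1/9.37553 = 0.106661

Final: 0.106661


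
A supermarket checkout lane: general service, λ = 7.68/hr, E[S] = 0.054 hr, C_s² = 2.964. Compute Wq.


ρ = λ·E[S] = 7.68·0.054 = 0.4147
E[S²] = E[S]²(1+C_s²) = 0.054²·(1+2.964) = 0.011559
Wq = λ·E[S²]/(2(1−ρ)) = 7.68·0.011559/(2·0.5853) = 0.07584 hr

Final: 0.07584 hr


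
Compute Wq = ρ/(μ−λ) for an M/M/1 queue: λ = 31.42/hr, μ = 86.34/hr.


ρ = 31.42/86.34 = 0.3639
Wq = ρ/(μ−λ) = 0.3639/(86.34 − 31.42) = 0.3639/54.92 = 0.006626 hr

Final: 0.006626 hr


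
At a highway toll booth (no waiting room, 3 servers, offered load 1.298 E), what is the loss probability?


B(c,a) = (a^c/c!) / Σ_{k=0}^{c} a^k/k!
a^3/3! = 0.364479
Σ terms (k=0..3): 1.00000 + 1.29800 + 0.84240 + 0.36448 = 3.504881
B = 0.364479/3.504881 = 0.103992

Final: 0.103992


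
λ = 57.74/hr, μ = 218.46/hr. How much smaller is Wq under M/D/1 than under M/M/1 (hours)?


ρ = 57.74/218.46 = 0.2643
Wq(M/M/1) = ρ/(μ−λ) = 0.2643/160.72 = 0.001645 hr
Wq(M/D/1) = ρ/(2(μ−λ)) = 0.0008223 hr
Savings = 0.001645 − 0.0008223 = 0.0008223 hr

Final: 0.0008223 hr


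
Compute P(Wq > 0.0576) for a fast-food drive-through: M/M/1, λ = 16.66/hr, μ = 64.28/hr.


ρ = 16.66/64.28 = 0.2592
P(Wq > t) = ρ·e^{−(μ−λ)t} = 0.2592·e^{−2.7429}
= 0.2592·0.064383 = 0.016687

Final: 0.016687


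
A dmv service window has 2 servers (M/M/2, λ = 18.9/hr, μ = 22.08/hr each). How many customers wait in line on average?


a = λ/μ = 0.8560; ρ = a/2 = 0.4280
P₀ = 0.400571
Lq = P₀·a^c·ρ / (c!·(1−ρ)²) = 0.400571·0.73270·0.4280/(2·0.32720)
= 0.19195

Final: 0.19195


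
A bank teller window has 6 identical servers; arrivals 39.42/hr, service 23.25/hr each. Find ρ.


ρ = λ/(cμ) = 39.42/(6·23.25) = 39.42/139.50 = 0.2826

Final: 0.2826


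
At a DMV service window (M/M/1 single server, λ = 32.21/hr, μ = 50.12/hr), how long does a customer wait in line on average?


ρ = 32.21/50.12 = 0.6427
Wq = ρ/(μ−λ) = 0.6427/(50.12 − 32.21) = 0.6427/17.91 = 0.03588 hr

Final: 0.03588 hr


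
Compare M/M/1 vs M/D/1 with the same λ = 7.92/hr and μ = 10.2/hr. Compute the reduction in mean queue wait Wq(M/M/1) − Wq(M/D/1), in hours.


ρ = 7.92/10.2 = 0.7765
Wq(M/M/1) = ρ/(μ−λ) = 0.7765/2.28 = 0.34056 hr
Wq(M/D/1) = ρ/(2(μ−λ)) = 0.17028 hr
Savings = 0.34056 − 0.17028 = 0.17028 hr

Final: 0.17028 hr


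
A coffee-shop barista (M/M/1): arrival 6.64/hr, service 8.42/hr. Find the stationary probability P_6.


ρ = 6.64/8.42 = 0.7886
P_n = (1−ρ)·ρ^n = (1 − 0.7886)·0.7886^6 = 0.2114·0.240512 = 0.050844

Final: 0.050844


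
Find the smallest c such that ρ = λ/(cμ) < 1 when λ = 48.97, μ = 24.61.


Stability requires cμ > λ ⇔ c > λ/μ.
λ/μ = 48.97/24.61 = 1.9898
Minimum integer c = ⌊1.9898⌋ + 1 = 2
Check: 2·24.61 = 49.22 > 48.97, while 1·24.61 = 24.61 ≤ 48.97

Final: 2 servers


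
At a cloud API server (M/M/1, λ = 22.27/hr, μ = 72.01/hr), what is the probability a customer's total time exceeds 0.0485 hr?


W ~ Exponential(μ−λ) for M/M/1.
μ − λ = 72.01 − 22.27 = 49.7400
P(W > t) = e^{−(μ−λ)t} = e^{−2.4124} = 0.089601

Final: 0.089601


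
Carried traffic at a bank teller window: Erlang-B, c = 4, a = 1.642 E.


B(4,1.642) = 0.060206 (Erlang-B)
Carried load = a(1 − B) = 1.642·(1 − 0.060206) = 1.642·0.939794 = 1.5431 E

Final: 1.5431 Erlangs


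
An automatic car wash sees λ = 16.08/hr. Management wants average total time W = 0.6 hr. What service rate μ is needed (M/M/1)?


W = 1/(μ−λ) ⇒ μ − λ = 1/W = 1/0.6 = 1.6667
μ = λ + 1/W = 16.08 + 1.6667 = 17.7467 per hr

Final: 17.7467 /hr
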